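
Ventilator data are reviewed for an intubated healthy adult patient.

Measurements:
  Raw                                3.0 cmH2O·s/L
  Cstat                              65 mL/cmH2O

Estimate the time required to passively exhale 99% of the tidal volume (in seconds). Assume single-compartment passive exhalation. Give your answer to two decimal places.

τ = R × C = 3.0 × 65 mL/cmH2O = 3.0 × 0.065 L/cmH2O = 0.195 s.
Exhaled fraction f = 1 − e^(−t/τ) → t = −τ·ln(1 − f) = −0.195·ln(0.01) = 0.898 s.

0.90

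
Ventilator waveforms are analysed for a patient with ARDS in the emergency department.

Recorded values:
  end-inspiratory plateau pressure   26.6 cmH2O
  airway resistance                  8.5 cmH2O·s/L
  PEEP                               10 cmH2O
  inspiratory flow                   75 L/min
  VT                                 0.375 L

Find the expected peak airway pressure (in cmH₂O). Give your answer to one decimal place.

37.2

Flow: 75 L/min ÷ 60 = 1.25 L/s.
PIP = Pplat + Raw × flow = 26.6 + 8.5 × 1.25 = 26.6 + 10.625 = 37.225 cmH2O.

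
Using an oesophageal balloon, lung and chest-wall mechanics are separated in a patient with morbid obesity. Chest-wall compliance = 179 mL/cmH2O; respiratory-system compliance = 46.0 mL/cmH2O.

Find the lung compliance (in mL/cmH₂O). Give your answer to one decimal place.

1/CL = 1/Crs − 1/Ccw.
1/CL = 1/46.0 − 1/179 = 0.01615.
CL = 61.92 mL/cmH2O.

61.9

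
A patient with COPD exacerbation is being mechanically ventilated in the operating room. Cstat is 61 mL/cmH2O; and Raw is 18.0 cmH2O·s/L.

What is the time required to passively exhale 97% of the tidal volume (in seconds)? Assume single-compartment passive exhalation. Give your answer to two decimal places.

τ = R × C = 18.0 × 61 mL/cmH2O = 18.0 × 0.061 L/cmH2O = 1.098 s.
Exhaled fraction f = 1 − e^(−t/τ) → t = −τ·ln(1 − f) = −1.098·ln(0.03) = 3.85 s.

3.85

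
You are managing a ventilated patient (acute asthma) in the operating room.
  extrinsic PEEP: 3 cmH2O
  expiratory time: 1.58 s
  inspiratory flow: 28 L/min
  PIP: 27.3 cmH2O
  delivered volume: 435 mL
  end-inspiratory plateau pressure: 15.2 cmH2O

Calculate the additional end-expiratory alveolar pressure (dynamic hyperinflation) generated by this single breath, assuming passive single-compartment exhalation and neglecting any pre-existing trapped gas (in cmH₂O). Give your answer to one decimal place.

Flow: 28 L/min ÷ 60 = 0.4667 L/s.
R = (PIP − Pplat)/V̇ = (27.3 − 15.2) / 0.4667 = 12.1/0.4667 = 25.927 cmH2O·s/L.
C = Vt/(Pplat − PEEP) = 435.0 / (15.2 − 3) = 435.0/12.2 = 35.656 mL/cmH2O.
τ = R × C = 25.927 × 0.03566 L/cmH2O = 0.9246 s.
Fraction remaining = e^(−Te/τ) = e^(−1.58/0.9246) = 0.1811; trapped volume = 435.0 × 0.1811 = 78.779 mL.
Additional alveolar pressure from trapping ≈ V_trapped / C = 78.779 / 35.656 = 2.209 cmH2O.

2.2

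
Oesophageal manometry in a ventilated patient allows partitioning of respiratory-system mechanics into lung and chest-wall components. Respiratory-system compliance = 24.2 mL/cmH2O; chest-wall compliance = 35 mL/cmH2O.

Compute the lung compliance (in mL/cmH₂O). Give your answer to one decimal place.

78.4

1/CL = 1/Crs − 1/Ccw.
1/CL = 1/24.2 − 1/35 = 0.01275.
CL = 78.431 mL/cmH2O.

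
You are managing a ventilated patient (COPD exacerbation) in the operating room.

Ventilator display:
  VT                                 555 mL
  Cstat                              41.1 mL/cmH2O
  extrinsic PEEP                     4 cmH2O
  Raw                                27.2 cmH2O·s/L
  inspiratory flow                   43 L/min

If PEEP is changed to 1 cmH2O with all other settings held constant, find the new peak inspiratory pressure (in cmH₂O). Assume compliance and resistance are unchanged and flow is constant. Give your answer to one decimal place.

Flow: 43 L/min ÷ 60 = 0.7167 L/s.
PIP = Vt/C + R·V̇ + PEEP (constant-flow equation of motion).
Only the baseline term changes: ΔPIP = ΔPEEP = 1 − 4 = -3.0 cmH2O.
Original PIP = 555/41.1 + 27.2×0.7167 + 4 = 36.998 cmH2O; new PIP = 36.998 + (-3.0) = 33.998 cmH2O.

34.0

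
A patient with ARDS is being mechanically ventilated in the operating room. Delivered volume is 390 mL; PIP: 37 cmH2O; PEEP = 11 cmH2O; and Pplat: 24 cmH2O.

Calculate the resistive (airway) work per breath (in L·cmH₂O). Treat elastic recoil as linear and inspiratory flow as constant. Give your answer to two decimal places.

With constant inspiratory flow the resistive pressure is constant at PIP − Pplat = 37 − 24 = 13.0 cmH2O, so resistive work = 13.0 × 0.390 = 5.07 L·cmH2O.

5.07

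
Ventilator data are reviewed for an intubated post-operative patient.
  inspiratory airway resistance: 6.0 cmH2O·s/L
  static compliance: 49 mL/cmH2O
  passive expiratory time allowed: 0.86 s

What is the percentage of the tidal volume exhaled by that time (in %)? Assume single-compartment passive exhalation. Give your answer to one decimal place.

94.6

τ = R × C = 6.0 × 49 mL/cmH2O = 6.0 × 0.049 L/cmH2O = 0.294 s.
Passive exhalation: V(t)/V₀ = e^(−t/τ) = e^(−0.86/0.294) = 0.05366.
Fraction exhaled = 1 − 0.05366 = 0.9463 → 94.63%.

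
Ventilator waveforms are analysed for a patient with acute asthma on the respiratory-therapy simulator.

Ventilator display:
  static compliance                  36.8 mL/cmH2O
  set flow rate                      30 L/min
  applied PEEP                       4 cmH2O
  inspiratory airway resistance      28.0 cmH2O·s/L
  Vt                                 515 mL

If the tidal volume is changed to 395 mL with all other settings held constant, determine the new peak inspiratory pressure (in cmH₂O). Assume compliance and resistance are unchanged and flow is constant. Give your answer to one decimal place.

Flow: 30 L/min ÷ 60 = 0.5 L/s.
PIP = Vt/C + R·V̇ + PEEP (constant-flow equation of motion).
Only the elastic term changes: ΔPIP = ΔVt / C = (395 − 515) / 36.8 = -3.261 cmH2O.
Original PIP = 515/36.8 + 28.0×0.5 + 4 = 31.995 cmH2O; new PIP = 31.995 + (-3.261) = 28.734 cmH2O.

28.7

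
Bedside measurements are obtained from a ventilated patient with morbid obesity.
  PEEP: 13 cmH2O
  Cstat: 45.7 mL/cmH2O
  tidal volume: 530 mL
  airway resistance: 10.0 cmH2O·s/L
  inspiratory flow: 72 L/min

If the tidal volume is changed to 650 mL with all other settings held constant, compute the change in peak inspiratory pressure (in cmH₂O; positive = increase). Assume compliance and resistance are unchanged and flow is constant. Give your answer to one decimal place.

2.6

PIP = Vt/C + R·V̇ + PEEP (constant-flow equation of motion).
Only the elastic term changes: ΔPIP = ΔVt / C = (650 − 530) / 45.7 = 2.626 cmH2O.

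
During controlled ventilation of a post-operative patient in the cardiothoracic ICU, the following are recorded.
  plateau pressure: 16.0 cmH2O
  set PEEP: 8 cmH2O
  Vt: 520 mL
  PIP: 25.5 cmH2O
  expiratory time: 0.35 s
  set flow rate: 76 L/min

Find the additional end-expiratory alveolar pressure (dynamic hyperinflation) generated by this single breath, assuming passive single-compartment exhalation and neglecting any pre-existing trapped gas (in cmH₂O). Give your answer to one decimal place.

3.9

Flow: 76 L/min ÷ 60 = 1.2667 L/s.
R = (PIP − Pplat)/V̇ = (25.5 − 16.0) / 1.2667 = 9.5/1.2667 = 7.5 cmH2O·s/L.
C = Vt/(Pplat − PEEP) = 520.0 / (16.0 − 8) = 520.0/8.0 = 65.0 mL/cmH2O.
τ = R × C = 7.5 × 0.065 L/cmH2O = 0.4875 s.
Fraction remaining = e^(−Te/τ) = e^(−0.35/0.4875) = 0.4878; trapped volume = 520.0 × 0.4878 = 253.66 mL.
Additional alveolar pressure from trapping ≈ V_trapped / C = 253.66 / 65.0 = 3.902 cmH2O.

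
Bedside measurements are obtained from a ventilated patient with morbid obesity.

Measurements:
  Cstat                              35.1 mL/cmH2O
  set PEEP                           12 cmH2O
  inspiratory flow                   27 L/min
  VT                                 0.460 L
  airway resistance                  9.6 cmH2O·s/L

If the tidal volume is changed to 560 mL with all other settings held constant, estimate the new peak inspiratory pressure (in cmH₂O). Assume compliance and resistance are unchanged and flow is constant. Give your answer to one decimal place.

Flow: 27 L/min ÷ 60 = 0.45 L/s.
PIP = Vt/C + R·V̇ + PEEP (constant-flow equation of motion).
Only the elastic term changes: ΔPIP = ΔVt / C = (560 − 460) / 35.1 = 2.849 cmH2O.
Original PIP = 460/35.1 + 9.6×0.45 + 12 = 29.425 cmH2O; new PIP = 29.425 + (2.849) = 32.274 cmH2O.

32.3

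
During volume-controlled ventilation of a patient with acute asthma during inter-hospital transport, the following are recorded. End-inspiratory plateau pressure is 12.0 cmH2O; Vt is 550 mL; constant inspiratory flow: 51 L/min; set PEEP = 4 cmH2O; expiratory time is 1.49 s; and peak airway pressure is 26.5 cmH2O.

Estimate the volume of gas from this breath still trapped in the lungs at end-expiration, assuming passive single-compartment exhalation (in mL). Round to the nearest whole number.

Flow: 51 L/min ÷ 60 = 0.85 L/s.
R = (PIP − Pplat)/V̇ = (26.5 − 12.0) / 0.85 = 14.5/0.85 = 17.059 cmH2O·s/L.
C = Vt/(Pplat − PEEP) = 550.0 / (12.0 − 4) = 550.0/8.0 = 68.75 mL/cmH2O.
τ = R × C = 17.059 × 0.06875 L/cmH2O = 1.173 s.
Fraction remaining = e^(−Te/τ) = e^(−1.49/1.173) = 0.2808.
Trapped volume = 550.0 × 0.2808 = 154.44 mL.

154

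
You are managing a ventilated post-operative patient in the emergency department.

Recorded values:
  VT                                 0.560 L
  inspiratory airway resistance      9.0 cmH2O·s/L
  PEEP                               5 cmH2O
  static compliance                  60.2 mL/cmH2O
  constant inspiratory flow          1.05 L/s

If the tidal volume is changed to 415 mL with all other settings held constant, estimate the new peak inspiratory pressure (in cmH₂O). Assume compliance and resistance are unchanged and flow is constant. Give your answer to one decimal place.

PIP = Vt/C + R·V̇ + PEEP (constant-flow equation of motion).
Only the elastic term changes: ΔPIP = ΔVt / C = (415 − 560) / 60.2 = -2.409 cmH2O.
Original PIP = 560/60.2 + 9.0×1.05 + 5 = 23.752 cmH2O; new PIP = 23.752 + (-2.409) = 21.343 cmH2O.

21.3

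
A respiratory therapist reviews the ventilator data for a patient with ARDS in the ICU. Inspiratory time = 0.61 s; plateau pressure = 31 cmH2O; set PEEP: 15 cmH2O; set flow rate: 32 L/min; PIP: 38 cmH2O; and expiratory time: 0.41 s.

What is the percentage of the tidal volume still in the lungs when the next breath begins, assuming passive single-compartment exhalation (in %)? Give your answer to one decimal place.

Flow: 32 L/min ÷ 60 = 0.5333 L/s.
Vt = flow × Ti = 0.5333 L/s × 0.61 s × 1000 mL/L = 325.31 mL.
R = (PIP − Pplat)/V̇ = (38 − 31) / 0.5333 = 7.0/0.5333 = 13.126 cmH2O·s/L.
C = Vt/(Pplat − PEEP) = 325.31 / (31 − 15) = 325.31/16.0 = 20.332 mL/cmH2O.
τ = R × C = 13.126 × 0.02033 L/cmH2O = 0.2669 s.
Fraction remaining at end-expiration = e^(−Te/τ) = e^(−0.41/0.2669) = 0.2152 → 21.52%.

21.5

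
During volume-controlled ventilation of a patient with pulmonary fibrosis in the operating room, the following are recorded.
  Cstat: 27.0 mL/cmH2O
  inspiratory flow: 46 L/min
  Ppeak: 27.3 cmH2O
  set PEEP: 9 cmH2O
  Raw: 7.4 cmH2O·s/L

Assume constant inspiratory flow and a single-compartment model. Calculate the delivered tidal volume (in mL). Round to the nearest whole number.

341

Flow: 46 L/min ÷ 60 = 0.7667 L/s.
Equation of motion (constant flow): PIP = Vt/C + R·V̇ + PEEP.
Vt/C = PIP − R·V̇ − PEEP = 27.3 − 5.674 − 9 = 12.626 cmH2O.
Vt = C × 12.626 = 27.0 × 12.626 = 340.9 mL.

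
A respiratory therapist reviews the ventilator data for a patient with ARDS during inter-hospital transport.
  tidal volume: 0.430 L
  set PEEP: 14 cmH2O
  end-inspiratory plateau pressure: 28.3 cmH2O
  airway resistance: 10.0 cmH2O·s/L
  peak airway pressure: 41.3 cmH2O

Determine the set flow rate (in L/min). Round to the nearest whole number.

78

flow = (PIP − Pplat) / Raw = (41.3 − 28.3) / 10.0 = 1.3 L/s × 60 = 78.0 L/min.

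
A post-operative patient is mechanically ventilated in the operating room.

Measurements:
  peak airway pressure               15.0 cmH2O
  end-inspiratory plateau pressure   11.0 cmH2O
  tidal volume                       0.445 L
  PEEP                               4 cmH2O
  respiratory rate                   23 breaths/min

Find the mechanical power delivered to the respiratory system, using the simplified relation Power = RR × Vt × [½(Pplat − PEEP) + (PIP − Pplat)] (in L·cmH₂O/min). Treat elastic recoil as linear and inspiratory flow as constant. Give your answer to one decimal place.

76.8

Per-breath work = Vt × [½(Pplat−PEEP) + (PIP−Pplat)] = 0.445 × [0.5×7.0 + 4.0] = 0.445 × 7.5 = 3.338 L·cmH2O.
Power = 23 × 3.338 = 76.774 L·cmH2O/min.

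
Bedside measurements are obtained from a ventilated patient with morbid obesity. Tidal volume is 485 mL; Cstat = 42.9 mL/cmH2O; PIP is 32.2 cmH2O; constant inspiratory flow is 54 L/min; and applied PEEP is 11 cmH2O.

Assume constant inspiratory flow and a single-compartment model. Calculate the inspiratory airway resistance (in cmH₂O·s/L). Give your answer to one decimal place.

Flow: 54 L/min ÷ 60 = 0.9 L/s.
Equation of motion (constant flow): PIP = Vt/C + R·V̇ + PEEP.
R·V̇ = PIP − Vt/C − PEEP = 32.2 − 485/42.9 − 11 = 32.2 − 11.305 − 11 = 9.895 cmH2O.
R = 9.895 / 0.9 = 10.994 cmH2O·s/L.

11.0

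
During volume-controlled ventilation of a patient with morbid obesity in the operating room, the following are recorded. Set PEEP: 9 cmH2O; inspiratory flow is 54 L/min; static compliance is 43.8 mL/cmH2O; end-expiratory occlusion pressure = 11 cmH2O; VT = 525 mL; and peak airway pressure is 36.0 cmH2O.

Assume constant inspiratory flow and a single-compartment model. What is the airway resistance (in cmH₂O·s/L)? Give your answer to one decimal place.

Flow: 54 L/min ÷ 60 = 0.9 L/s.
Total PEEP = 11 cmH2O (set 9 + intrinsic 2); this is the baseline alveolar pressure.
Equation of motion (constant flow): PIP = Vt/C + R·V̇ + PEEP.
R·V̇ = PIP − Vt/C − PEEP = 36.0 − 525/43.8 − 11 = 36.0 − 11.986 − 11 = 13.014 cmH2O.
R = 13.014 / 0.9 = 14.46 cmH2O·s/L.

14.5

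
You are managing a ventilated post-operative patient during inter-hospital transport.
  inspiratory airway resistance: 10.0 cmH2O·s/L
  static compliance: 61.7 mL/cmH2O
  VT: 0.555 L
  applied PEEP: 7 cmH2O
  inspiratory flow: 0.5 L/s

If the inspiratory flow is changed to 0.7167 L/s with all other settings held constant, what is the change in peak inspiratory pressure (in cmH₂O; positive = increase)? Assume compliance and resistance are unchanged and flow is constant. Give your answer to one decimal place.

PIP = Vt/C + R·V̇ + PEEP (constant-flow equation of motion).
Only the resistive term changes: ΔPIP = R × ΔV̇ = 10.0 × (0.7167 − 0.5) = 10.0 × 0.2167 = 2.167 cmH2O.

2.2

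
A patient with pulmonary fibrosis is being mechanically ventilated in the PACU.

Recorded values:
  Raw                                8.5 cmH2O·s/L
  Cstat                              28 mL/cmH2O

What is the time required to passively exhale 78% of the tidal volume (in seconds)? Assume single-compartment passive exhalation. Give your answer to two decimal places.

0.36

τ = R × C = 8.5 × 28 mL/cmH2O = 8.5 × 0.028 L/cmH2O = 0.238 s.
Exhaled fraction f = 1 − e^(−t/τ) → t = −τ·ln(1 − f) = −0.238·ln(0.22) = 0.3604 s.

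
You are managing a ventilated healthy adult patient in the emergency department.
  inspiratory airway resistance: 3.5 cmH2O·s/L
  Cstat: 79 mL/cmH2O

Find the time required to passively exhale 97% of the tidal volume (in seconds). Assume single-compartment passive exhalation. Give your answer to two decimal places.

τ = R × C = 3.5 × 79 mL/cmH2O = 3.5 × 0.079 L/cmH2O = 0.2765 s.
Exhaled fraction f = 1 − e^(−t/τ) → t = −τ·ln(1 − f) = −0.2765·ln(0.03) = 0.9696 s.

0.97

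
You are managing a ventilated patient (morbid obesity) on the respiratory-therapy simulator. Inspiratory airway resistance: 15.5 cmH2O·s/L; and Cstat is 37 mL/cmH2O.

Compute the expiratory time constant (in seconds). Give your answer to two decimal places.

0.57

τ = R × C = 15.5 × 37 mL/cmH2O = 15.5 × 0.037 L/cmH2O = 0.5735 s.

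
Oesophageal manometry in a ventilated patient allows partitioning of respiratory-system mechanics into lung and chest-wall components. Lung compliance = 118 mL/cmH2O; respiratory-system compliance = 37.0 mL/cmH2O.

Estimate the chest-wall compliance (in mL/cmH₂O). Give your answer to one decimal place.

53.9

1/Ccw = 1/Crs − 1/CL.
1/Ccw = 1/37.0 − 1/118 = 0.01855.
Ccw = 53.908 mL/cmH2O.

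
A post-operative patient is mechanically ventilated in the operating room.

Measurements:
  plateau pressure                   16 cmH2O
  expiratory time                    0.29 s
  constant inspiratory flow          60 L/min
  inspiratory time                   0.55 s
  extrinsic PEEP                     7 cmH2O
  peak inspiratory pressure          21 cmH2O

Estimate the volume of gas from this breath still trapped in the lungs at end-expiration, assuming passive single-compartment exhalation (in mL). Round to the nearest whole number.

213

Flow: 60 L/min ÷ 60 = 1 L/s.
Vt = flow × Ti = 1 L/s × 0.55 s × 1000 mL/L = 550.0 mL.
R = (PIP − Pplat)/V̇ = (21 − 16) / 1 = 5.0/1 = 5.0 cmH2O·s/L.
C = Vt/(Pplat − PEEP) = 550.0 / (16 − 7) = 550.0/9.0 = 61.111 mL/cmH2O.
τ = R × C = 5.0 × 0.06111 L/cmH2O = 0.3056 s.
Fraction remaining = e^(−Te/τ) = e^(−0.29/0.3056) = 0.3871.
Trapped volume = 550.0 × 0.3871 = 212.91 mL.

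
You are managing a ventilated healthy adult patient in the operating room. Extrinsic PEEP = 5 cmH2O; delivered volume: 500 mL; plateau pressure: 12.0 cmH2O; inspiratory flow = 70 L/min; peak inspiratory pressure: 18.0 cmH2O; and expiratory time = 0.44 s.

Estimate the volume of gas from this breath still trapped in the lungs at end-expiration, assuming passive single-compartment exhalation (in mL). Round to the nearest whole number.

151

Flow: 70 L/min ÷ 60 = 1.1667 L/s.
R = (PIP − Pplat)/V̇ = (18.0 − 12.0) / 1.1667 = 6.0/1.1667 = 5.143 cmH2O·s/L.
C = Vt/(Pplat − PEEP) = 500.0 / (12.0 − 5) = 500.0/7.0 = 71.429 mL/cmH2O.
τ = R × C = 5.143 × 0.07143 L/cmH2O = 0.3674 s.
Fraction remaining = e^(−Te/τ) = e^(−0.44/0.3674) = 0.3019.
Trapped volume = 500.0 × 0.3019 = 150.95 mL.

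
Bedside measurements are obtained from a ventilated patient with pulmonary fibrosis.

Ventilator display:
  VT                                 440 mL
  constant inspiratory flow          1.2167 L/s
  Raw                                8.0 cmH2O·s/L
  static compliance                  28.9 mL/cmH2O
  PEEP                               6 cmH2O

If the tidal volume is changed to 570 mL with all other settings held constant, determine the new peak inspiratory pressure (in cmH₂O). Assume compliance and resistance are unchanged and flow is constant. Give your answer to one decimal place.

PIP = Vt/C + R·V̇ + PEEP (constant-flow equation of motion).
Only the elastic term changes: ΔPIP = ΔVt / C = (570 − 440) / 28.9 = 4.498 cmH2O.
Original PIP = 440/28.9 + 8.0×1.2167 + 6 = 30.959 cmH2O; new PIP = 30.959 + (4.498) = 35.457 cmH2O.

35.5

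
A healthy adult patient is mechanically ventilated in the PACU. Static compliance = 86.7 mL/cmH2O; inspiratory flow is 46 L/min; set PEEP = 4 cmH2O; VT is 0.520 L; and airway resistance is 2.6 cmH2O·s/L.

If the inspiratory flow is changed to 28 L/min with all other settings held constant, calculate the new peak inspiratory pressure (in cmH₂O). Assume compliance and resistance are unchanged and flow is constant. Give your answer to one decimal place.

Flow: 46 L/min ÷ 60 = 0.7667 L/s.
New flow: 28 L/min ÷ 60 = 0.4667 L/s.
PIP = Vt/C + R·V̇ + PEEP (constant-flow equation of motion).
Only the resistive term changes: ΔPIP = R × ΔV̇ = 2.6 × (0.4667 − 0.7667) = 2.6 × -0.3 = -0.78 cmH2O.
Original PIP = 520/86.7 + 2.6×0.7667 + 4 = 11.991 cmH2O; new PIP = 11.991 + (-0.78) = 11.211 cmH2O.

11.2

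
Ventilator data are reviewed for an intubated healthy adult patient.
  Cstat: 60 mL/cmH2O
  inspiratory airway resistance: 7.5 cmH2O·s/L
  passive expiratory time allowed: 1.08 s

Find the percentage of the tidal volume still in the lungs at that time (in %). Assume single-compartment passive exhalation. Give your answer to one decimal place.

τ = R × C = 7.5 × 60 mL/cmH2O = 7.5 × 0.060 L/cmH2O = 0.45 s.
Passive exhalation: V(t)/V₀ = e^(−t/τ) = e^(−1.08/0.45) = 0.09072.
Fraction remaining = 0.09072 → 9.072%.

9.1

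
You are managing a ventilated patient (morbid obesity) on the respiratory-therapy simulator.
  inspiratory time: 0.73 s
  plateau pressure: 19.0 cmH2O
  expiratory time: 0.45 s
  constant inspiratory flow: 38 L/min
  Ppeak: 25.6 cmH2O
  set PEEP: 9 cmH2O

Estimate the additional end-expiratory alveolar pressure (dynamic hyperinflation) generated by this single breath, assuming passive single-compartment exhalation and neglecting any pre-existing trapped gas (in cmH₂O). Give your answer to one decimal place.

3.9

Flow: 38 L/min ÷ 60 = 0.6333 L/s.
Vt = flow × Ti = 0.6333 L/s × 0.73 s × 1000 mL/L = 462.31 mL.
R = (PIP − Pplat)/V̇ = (25.6 − 19.0) / 0.6333 = 6.6/0.6333 = 10.422 cmH2O·s/L.
C = Vt/(Pplat − PEEP) = 462.31 / (19.0 − 9) = 462.31/10.0 = 46.231 mL/cmH2O.
τ = R × C = 10.422 × 0.04623 L/cmH2O = 0.4818 s.
Fraction remaining = e^(−Te/τ) = e^(−0.45/0.4818) = 0.393; trapped volume = 462.31 × 0.393 = 181.69 mL.
Additional alveolar pressure from trapping ≈ V_trapped / C = 181.69 / 46.231 = 3.93 cmH2O.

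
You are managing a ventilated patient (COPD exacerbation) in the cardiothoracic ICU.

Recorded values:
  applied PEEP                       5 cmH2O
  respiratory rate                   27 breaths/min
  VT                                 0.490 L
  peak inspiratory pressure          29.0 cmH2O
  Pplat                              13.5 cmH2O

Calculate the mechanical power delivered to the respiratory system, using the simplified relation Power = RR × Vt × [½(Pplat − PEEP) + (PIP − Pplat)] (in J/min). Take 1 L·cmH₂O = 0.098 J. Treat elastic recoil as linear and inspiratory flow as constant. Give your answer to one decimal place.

Per-breath work = Vt × [½(Pplat−PEEP) + (PIP−Pplat)] = 0.490 × [0.5×8.5 + 15.5] = 0.490 × 19.75 = 9.678 L·cmH2O.
Power = 27 × 9.678 = 261.31 L·cmH2O/min.
× 0.098 J/(L·cmH2O) → 25.608 J/min.

25.6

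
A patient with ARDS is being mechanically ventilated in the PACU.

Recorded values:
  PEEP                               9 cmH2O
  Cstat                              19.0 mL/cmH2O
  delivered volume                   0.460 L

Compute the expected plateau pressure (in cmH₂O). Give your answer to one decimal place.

Pplat = PEEP + Vt / Cstat = 9 + 460 / 19.0 = 9 + 24.211 = 33.211 cmH2O.

33.2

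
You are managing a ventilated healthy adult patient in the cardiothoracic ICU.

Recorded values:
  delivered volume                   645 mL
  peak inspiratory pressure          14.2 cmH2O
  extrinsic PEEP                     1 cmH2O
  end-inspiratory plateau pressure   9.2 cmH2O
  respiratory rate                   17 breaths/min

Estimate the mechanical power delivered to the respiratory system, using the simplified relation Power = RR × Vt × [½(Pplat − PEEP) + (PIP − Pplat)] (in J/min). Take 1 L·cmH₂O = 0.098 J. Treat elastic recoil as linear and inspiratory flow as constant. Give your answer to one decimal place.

9.8

Per-breath work = Vt × [½(Pplat−PEEP) + (PIP−Pplat)] = 0.645 × [0.5×8.2 + 5.0] = 0.645 × 9.1 = 5.87 L·cmH2O.
Power = 17 × 5.87 = 99.79 L·cmH2O/min.
× 0.098 J/(L·cmH2O) → 9.779 J/min.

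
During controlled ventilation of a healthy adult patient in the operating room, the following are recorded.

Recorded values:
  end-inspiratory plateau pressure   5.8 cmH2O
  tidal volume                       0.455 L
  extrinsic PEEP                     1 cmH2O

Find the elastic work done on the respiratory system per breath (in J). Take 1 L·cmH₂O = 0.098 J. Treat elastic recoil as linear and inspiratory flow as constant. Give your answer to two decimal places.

Elastic work ≈ ½ × (Pplat − PEEP) × Vt = 0.5 × (5.8 − 1) × 0.455 L = 0.5 × 4.8 × 0.455 = 1.092 L·cmH2O.
× 0.098 J/(L·cmH2O) → 0.107 J.

0.11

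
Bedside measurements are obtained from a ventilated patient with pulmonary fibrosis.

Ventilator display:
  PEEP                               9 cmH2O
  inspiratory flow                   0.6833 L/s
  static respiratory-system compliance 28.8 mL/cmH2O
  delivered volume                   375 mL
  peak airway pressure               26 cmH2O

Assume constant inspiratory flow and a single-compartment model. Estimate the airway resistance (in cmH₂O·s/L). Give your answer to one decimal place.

Equation of motion (constant flow): PIP = Vt/C + R·V̇ + PEEP.
R·V̇ = PIP − Vt/C − PEEP = 26 − 375/28.8 − 9 = 26 − 13.021 − 9 = 3.979 cmH2O.
R = 3.979 / 0.6833 = 5.823 cmH2O·s/L.

5.8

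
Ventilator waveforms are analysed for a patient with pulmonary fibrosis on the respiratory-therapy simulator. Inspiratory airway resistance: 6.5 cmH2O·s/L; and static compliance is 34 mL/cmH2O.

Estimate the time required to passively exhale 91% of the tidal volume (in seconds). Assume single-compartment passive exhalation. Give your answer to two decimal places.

τ = R × C = 6.5 × 34 mL/cmH2O = 6.5 × 0.034 L/cmH2O = 0.221 s.
Exhaled fraction f = 1 − e^(−t/τ) → t = −τ·ln(1 − f) = −0.221·ln(0.09) = 0.5322 s.

0.53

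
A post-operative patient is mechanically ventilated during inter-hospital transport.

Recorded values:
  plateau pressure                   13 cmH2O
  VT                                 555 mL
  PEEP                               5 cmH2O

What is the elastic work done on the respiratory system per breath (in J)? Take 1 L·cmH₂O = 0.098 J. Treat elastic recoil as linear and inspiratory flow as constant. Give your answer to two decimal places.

0.22

Elastic work ≈ ½ × (Pplat − PEEP) × Vt = 0.5 × (13 − 5) × 0.555 L = 0.5 × 8.0 × 0.555 = 2.22 L·cmH2O.
× 0.098 J/(L·cmH2O) → 0.2176 J.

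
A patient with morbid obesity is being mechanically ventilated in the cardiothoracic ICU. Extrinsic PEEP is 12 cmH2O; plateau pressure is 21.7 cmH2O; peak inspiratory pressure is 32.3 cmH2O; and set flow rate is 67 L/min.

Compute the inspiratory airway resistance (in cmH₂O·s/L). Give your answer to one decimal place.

9.5

Flow: 67 L/min ÷ 60 = 1.1167 L/s.
Raw = (PIP − Pplat) / flow = (32.3 − 21.7) / 1.1167 = 10.6 / 1.1167 = 9.492 cmH2O·s/L.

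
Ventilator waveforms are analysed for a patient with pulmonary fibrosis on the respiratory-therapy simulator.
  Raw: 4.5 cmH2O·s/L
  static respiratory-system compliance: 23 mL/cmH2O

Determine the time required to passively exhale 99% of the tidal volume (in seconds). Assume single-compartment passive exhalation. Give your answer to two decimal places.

τ = R × C = 4.5 × 23 mL/cmH2O = 4.5 × 0.023 L/cmH2O = 0.1035 s.
Exhaled fraction f = 1 − e^(−t/τ) → t = −τ·ln(1 − f) = −0.1035·ln(0.01) = 0.4766 s.

0.48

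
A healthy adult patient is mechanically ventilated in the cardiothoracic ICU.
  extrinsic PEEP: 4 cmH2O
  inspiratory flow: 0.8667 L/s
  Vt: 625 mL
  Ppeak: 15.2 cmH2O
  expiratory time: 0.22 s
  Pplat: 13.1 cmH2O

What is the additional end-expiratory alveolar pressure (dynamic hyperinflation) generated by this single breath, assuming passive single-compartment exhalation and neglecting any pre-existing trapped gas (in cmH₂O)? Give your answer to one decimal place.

2.4

R = (PIP − Pplat)/V̇ = (15.2 − 13.1) / 0.8667 = 2.1/0.8667 = 2.423 cmH2O·s/L.
C = Vt/(Pplat − PEEP) = 625.0 / (13.1 − 4) = 625.0/9.1 = 68.681 mL/cmH2O.
τ = R × C = 2.423 × 0.06868 L/cmH2O = 0.1664 s.
Fraction remaining = e^(−Te/τ) = e^(−0.22/0.1664) = 0.2666; trapped volume = 625.0 × 0.2666 = 166.63 mL.
Additional alveolar pressure from trapping ≈ V_trapped / C = 166.63 / 68.681 = 2.426 cmH2O.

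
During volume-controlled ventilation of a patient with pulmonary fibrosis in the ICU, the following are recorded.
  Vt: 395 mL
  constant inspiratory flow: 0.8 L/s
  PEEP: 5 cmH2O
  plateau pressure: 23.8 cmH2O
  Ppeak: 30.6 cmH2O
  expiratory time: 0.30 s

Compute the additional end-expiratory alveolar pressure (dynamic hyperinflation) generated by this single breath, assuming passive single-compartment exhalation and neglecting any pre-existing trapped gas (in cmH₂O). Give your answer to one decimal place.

R = (PIP − Pplat)/V̇ = (30.6 − 23.8) / 0.8 = 6.8/0.8 = 8.5 cmH2O·s/L.
C = Vt/(Pplat − PEEP) = 395.0 / (23.8 − 5) = 395.0/18.8 = 21.011 mL/cmH2O.
τ = R × C = 8.5 × 0.02101 L/cmH2O = 0.1786 s.
Fraction remaining = e^(−Te/τ) = e^(−0.30/0.1786) = 0.1864; trapped volume = 395.0 × 0.1864 = 73.628 mL.
Additional alveolar pressure from trapping ≈ V_trapped / C = 73.628 / 21.011 = 3.504 cmH2O.

3.5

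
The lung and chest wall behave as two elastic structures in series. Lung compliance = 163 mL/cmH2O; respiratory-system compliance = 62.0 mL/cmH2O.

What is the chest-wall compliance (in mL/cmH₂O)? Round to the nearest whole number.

1/Ccw = 1/Crs − 1/CL.
1/Ccw = 1/62.0 − 1/163 = 0.009994.
Ccw = 100.06 mL/cmH2O.

100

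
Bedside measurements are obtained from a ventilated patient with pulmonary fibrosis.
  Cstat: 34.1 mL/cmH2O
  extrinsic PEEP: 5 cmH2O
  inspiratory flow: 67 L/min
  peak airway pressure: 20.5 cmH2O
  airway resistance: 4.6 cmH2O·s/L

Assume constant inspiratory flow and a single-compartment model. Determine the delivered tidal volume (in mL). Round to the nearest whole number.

Flow: 67 L/min ÷ 60 = 1.1167 L/s.
Equation of motion (constant flow): PIP = Vt/C + R·V̇ + PEEP.
Vt/C = PIP − R·V̇ − PEEP = 20.5 − 5.137 − 5 = 10.363 cmH2O.
Vt = C × 10.363 = 34.1 × 10.363 = 353.38 mL.

353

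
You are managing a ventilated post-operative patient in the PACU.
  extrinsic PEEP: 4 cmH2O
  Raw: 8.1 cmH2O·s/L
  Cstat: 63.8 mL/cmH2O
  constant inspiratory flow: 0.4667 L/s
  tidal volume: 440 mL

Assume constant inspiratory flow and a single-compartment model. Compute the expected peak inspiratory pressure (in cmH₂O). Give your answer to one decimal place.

Equation of motion (constant flow): PIP = Vt/C + R·V̇ + PEEP.
PIP = 440/63.8 + 8.1×0.4667 + 4 = 6.897 + 3.78 + 4 = 14.677 cmH2O.

14.7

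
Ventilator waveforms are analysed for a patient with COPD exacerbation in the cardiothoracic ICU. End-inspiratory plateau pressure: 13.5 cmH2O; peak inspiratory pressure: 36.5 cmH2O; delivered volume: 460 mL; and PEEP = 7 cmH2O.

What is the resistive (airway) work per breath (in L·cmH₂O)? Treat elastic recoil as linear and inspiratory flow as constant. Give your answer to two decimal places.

With constant inspiratory flow the resistive pressure is constant at PIP − Pplat = 36.5 − 13.5 = 23.0 cmH2O, so resistive work = 23.0 × 0.460 = 10.58 L·cmH2O.

10.58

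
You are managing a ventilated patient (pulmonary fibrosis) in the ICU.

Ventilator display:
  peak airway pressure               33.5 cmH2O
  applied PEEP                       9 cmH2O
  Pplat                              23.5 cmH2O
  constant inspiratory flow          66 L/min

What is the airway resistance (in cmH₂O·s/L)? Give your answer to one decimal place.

Flow: 66 L/min ÷ 60 = 1.1 L/s.
Raw = (PIP − Pplat) / flow = (33.5 − 23.5) / 1.1 = 10.0 / 1.1 = 9.091 cmH2O·s/L.

9.1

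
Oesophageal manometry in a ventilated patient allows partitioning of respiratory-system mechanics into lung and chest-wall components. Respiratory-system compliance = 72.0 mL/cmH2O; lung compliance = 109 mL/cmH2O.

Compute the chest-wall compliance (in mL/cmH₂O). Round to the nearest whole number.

212

1/Ccw = 1/Crs − 1/CL.
1/Ccw = 1/72.0 − 1/109 = 0.004715.
Ccw = 212.09 mL/cmH2O.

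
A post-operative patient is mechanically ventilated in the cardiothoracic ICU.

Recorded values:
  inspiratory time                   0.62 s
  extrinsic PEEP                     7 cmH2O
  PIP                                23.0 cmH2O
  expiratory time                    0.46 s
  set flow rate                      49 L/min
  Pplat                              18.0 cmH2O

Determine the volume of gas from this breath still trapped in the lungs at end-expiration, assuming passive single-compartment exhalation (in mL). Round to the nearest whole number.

99

Flow: 49 L/min ÷ 60 = 0.8167 L/s.
Vt = flow × Ti = 0.8167 L/s × 0.62 s × 1000 mL/L = 506.35 mL.
R = (PIP − Pplat)/V̇ = (23.0 − 18.0) / 0.8167 = 5.0/0.8167 = 6.122 cmH2O·s/L.
C = Vt/(Pplat − PEEP) = 506.35 / (18.0 − 7) = 506.35/11.0 = 46.032 mL/cmH2O.
τ = R × C = 6.122 × 0.04603 L/cmH2O = 0.2818 s.
Fraction remaining = e^(−Te/τ) = e^(−0.46/0.2818) = 0.1955.
Trapped volume = 506.35 × 0.1955 = 98.991 mL.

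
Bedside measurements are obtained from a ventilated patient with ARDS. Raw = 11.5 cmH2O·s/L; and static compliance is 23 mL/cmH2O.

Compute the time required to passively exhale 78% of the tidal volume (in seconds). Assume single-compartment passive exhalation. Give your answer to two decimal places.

τ = R × C = 11.5 × 23 mL/cmH2O = 11.5 × 0.023 L/cmH2O = 0.2645 s.
Exhaled fraction f = 1 − e^(−t/τ) → t = −τ·ln(1 − f) = −0.2645·ln(0.22) = 0.4005 s.

0.40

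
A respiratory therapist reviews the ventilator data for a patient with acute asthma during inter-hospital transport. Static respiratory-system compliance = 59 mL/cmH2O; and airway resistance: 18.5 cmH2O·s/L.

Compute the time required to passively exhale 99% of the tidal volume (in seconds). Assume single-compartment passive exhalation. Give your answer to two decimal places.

5.03

τ = R × C = 18.5 × 59 mL/cmH2O = 18.5 × 0.059 L/cmH2O = 1.092 s.
Exhaled fraction f = 1 − e^(−t/τ) → t = −τ·ln(1 − f) = −1.092·ln(0.01) = 5.029 s.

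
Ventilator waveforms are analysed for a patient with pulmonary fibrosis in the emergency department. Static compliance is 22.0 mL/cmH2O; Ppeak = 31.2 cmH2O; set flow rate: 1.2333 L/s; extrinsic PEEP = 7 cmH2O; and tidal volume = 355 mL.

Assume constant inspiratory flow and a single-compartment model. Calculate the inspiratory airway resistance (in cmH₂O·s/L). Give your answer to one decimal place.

6.5

Equation of motion (constant flow): PIP = Vt/C + R·V̇ + PEEP.
R·V̇ = PIP − Vt/C − PEEP = 31.2 − 355/22.0 − 7 = 31.2 − 16.136 − 7 = 8.064 cmH2O.
R = 8.064 / 1.2333 = 6.539 cmH2O·s/L.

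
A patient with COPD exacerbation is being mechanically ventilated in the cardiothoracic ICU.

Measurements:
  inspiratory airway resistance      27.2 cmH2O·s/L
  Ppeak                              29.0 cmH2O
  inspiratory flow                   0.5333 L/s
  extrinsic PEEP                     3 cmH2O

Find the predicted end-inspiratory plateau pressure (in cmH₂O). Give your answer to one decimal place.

Pplat = PIP − Raw × flow = 29.0 − 27.2 × 0.5333 = 29.0 − 14.506 = 14.494 cmH2O.

14.5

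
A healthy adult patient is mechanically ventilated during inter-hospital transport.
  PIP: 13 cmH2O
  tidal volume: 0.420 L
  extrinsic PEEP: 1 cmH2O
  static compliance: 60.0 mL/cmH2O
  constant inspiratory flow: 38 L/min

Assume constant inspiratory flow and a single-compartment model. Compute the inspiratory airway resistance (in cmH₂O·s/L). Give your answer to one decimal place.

7.9

Flow: 38 L/min ÷ 60 = 0.6333 L/s.
Equation of motion (constant flow): PIP = Vt/C + R·V̇ + PEEP.
R·V̇ = PIP − Vt/C − PEEP = 13 − 420/60.0 − 1 = 13 − 7.0 − 1 = 5.0 cmH2O.
R = 5.0 / 0.6333 = 7.895 cmH2O·s/L.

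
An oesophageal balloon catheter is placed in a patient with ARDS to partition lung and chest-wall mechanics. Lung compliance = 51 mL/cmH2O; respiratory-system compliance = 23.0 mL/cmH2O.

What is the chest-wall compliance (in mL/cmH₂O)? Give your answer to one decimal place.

41.9

1/Ccw = 1/Crs − 1/CL.
1/Ccw = 1/23.0 − 1/51 = 0.02387.
Ccw = 41.894 mL/cmH2O.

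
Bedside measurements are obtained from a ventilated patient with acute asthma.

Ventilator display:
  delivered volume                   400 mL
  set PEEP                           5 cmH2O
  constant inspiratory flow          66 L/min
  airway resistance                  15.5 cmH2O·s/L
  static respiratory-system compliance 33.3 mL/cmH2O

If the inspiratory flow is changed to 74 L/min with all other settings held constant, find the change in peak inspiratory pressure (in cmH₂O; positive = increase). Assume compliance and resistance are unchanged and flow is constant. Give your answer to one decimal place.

Flow: 66 L/min ÷ 60 = 1.1 L/s.
New flow: 74 L/min ÷ 60 = 1.2333 L/s.
PIP = Vt/C + R·V̇ + PEEP (constant-flow equation of motion).
Only the resistive term changes: ΔPIP = R × ΔV̇ = 15.5 × (1.2333 − 1.1) = 15.5 × 0.1333 = 2.066 cmH2O.

2.1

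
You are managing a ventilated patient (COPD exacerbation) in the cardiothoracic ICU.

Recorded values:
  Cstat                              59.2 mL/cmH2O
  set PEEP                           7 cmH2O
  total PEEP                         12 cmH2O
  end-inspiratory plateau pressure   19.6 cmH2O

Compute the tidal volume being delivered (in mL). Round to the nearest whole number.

End-expiratory occlusion gives total PEEP = 12 cmH2O (intrinsic PEEP = 12 − 7 = 5). Use total PEEP for the elastic gradient.
Vt = Cstat × (Pplat − PEEPtotal) = 59.2 × (19.6 − 12) = 59.2 × 7.6 = 449.92 mL.

450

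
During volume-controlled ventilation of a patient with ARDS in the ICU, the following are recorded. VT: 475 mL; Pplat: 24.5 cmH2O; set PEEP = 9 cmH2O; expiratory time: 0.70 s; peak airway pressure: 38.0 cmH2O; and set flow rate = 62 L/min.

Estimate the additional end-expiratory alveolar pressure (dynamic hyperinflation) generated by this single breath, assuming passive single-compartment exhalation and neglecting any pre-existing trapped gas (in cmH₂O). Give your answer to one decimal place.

2.7

Flow: 62 L/min ÷ 60 = 1.0333 L/s.
R = (PIP − Pplat)/V̇ = (38.0 − 24.5) / 1.0333 = 13.5/1.0333 = 13.065 cmH2O·s/L.
C = Vt/(Pplat − PEEP) = 475.0 / (24.5 − 9) = 475.0/15.5 = 30.645 mL/cmH2O.
τ = R × C = 13.065 × 0.03065 L/cmH2O = 0.4004 s.
Fraction remaining = e^(−Te/τ) = e^(−0.70/0.4004) = 0.1741; trapped volume = 475.0 × 0.1741 = 82.698 mL.
Additional alveolar pressure from trapping ≈ V_trapped / C = 82.698 / 30.645 = 2.699 cmH2O.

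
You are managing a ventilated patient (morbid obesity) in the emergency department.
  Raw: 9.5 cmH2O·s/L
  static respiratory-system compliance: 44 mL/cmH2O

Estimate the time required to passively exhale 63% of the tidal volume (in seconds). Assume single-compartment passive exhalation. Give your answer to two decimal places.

0.42

τ = R × C = 9.5 × 44 mL/cmH2O = 9.5 × 0.044 L/cmH2O = 0.418 s.
Exhaled fraction f = 1 − e^(−t/τ) → t = −τ·ln(1 − f) = −0.418·ln(0.37) = 0.4156 s.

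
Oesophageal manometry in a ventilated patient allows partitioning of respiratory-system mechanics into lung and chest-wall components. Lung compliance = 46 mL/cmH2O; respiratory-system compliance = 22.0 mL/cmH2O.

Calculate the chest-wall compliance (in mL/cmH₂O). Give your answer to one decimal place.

1/Ccw = 1/Crs − 1/CL.
1/Ccw = 1/22.0 − 1/46 = 0.02372.
Ccw = 42.159 mL/cmH2O.

42.2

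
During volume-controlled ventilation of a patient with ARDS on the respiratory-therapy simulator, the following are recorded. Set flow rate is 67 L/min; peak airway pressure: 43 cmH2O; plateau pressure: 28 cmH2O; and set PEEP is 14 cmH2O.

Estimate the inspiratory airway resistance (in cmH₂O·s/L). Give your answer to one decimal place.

Flow: 67 L/min ÷ 60 = 1.1167 L/s.
Raw = (PIP − Pplat) / flow = (43 − 28) / 1.1167 = 15.0 / 1.1167 = 13.432 cmH2O·s/L.

13.4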